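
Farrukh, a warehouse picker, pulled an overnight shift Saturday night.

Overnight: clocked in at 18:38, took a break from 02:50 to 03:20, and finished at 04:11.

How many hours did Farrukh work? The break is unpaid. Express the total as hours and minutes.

Overnight: 18:38 → midnight = 5 h 22 min; midnight → 04:11 = 4 h 11 min; span 9 h 33 min; less 30 min break → 9 h 3 min

9 h 3 min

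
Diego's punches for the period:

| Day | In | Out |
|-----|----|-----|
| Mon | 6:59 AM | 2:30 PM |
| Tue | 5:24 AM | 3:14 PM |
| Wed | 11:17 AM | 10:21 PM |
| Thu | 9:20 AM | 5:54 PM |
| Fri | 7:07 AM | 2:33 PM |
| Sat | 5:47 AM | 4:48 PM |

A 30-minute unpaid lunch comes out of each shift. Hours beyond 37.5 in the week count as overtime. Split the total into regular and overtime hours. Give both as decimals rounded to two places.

Mon: 6:59 AM–2:30 PM = 7 h 31 min; less 30 min break → 7 h 1 min
Tue: 5:24 AM–3:14 PM = 9 h 50 min; less 30 min break → 9 h 20 min
Wed: 11:17 AM–10:21 PM = 11 h 4 min; less 30 min break → 10 h 34 min
Thu: 9:20 AM–5:54 PM = 8 h 34 min; less 30 min break → 8 h 4 min
Fri: 7:07 AM–2:33 PM = 7 h 26 min; less 30 min break → 6 h 56 min
Sat: 5:47 AM–4:48 PM = 11 h 1 min; less 30 min break → 10 h 31 min
Total worked: 52 h 26 min = 52.43 h.
Threshold 37.5 h → overtime 14 h 56 min, regular 37 h 30 min.

Regular 37.50 hours, overtime 14.93 hours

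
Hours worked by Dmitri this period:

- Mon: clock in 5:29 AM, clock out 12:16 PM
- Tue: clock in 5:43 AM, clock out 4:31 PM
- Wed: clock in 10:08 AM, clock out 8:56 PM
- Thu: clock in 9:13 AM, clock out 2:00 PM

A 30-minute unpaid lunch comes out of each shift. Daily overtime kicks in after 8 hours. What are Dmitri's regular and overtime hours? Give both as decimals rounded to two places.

Mon: 5:29 AM–12:16 PM = 6 h 47 min; less 30 min break → 6 h 17 min
Tue: 5:43 AM–4:31 PM = 10 h 48 min; less 30 min break → 10 h 18 min
Wed: 10:08 AM–8:56 PM = 10 h 48 min; less 30 min break → 10 h 18 min
Thu: 9:13 AM–2:00 PM = 4 h 47 min; less 30 min break → 4 h 17 min
Mon reg 6 h 17 min / OT 0 h 0 min; Tue reg 8 h 0 min / OT 2 h 18 min; Wed reg 8 h 0 min / OT 2 h 18 min; Thu reg 4 h 17 min / OT 0 h 0 min.
Totals: regular 26 h 34 min, overtime 4 h 36 min.

Regular 26.57 hours, overtime 4.60 hours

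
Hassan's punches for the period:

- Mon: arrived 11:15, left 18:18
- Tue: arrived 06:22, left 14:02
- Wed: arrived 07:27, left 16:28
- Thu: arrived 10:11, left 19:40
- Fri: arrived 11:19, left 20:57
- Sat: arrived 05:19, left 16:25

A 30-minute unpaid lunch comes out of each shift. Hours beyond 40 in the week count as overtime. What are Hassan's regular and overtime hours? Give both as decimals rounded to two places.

Mon: 11:15–18:18 = 7 h 3 min; less 30 min break → 6 h 33 min
Tue: 06:22–14:02 = 7 h 40 min; less 30 min break → 7 h 10 min
Wed: 07:27–16:28 = 9 h 1 min; less 30 min break → 8 h 31 min
Thu: 10:11–19:40 = 9 h 29 min; less 30 min break → 8 h 59 min
Fri: 11:19–20:57 = 9 h 38 min; less 30 min break → 9 h 8 min
Sat: 05:19–16:25 = 11 h 6 min; less 30 min break → 10 h 36 min
Total worked: 50 h 57 min = 50.95 h.
Threshold 40 h → overtime 10 h 57 min, regular 40 h 0 min.

Regular 40.00 hours, overtime 10.95 hours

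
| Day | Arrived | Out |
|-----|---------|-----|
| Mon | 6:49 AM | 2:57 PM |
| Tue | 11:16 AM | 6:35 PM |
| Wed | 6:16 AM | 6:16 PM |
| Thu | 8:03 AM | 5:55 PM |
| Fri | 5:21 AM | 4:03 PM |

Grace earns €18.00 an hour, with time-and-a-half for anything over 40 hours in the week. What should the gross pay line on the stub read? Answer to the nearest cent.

Mon: 6:49 AM–2:57 PM = 8 h 8 min
Tue: 11:16 AM–6:35 PM = 7 h 19 min
Wed: 6:16 AM–6:16 PM = 12 h 0 min
Thu: 8:03 AM–5:55 PM = 9 h 52 min
Fri: 5:21 AM–4:03 PM = 10 h 42 min
Total worked: 48 h 1 min = 2881 min.
Regular 40 h 0 min = 2400 min at €18.00/h; overtime 8 h 1 min = 481 min at €27.00/h.
Pay = (2400 × €18.00 + 481 × €27.00) ÷ 60 = €936.45.

€936.45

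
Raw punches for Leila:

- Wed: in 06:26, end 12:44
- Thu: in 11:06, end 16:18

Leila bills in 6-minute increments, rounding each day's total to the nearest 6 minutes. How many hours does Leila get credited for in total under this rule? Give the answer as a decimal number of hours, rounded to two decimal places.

11.50 hours

Wed: 06:26–12:44 = 6 h 18 min → rounds to 6 h 18 min
Thu: 11:06–16:18 = 5 h 12 min → rounds to 5 h 12 min
Total credited: 11 h 30 min.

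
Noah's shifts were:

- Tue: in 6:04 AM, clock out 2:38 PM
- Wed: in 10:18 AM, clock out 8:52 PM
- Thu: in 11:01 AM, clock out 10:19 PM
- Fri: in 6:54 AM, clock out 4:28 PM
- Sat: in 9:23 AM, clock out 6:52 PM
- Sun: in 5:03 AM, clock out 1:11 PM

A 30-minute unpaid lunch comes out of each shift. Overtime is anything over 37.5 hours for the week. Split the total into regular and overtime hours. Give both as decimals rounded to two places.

Regular 37.50 hours, overtime 17.12 hours

Tue: 6:04 AM–2:38 PM = 8 h 34 min; less 30 min break → 8 h 4 min
Wed: 10:18 AM–8:52 PM = 10 h 34 min; less 30 min break → 10 h 4 min
Thu: 11:01 AM–10:19 PM = 11 h 18 min; less 30 min break → 10 h 48 min
Fri: 6:54 AM–4:28 PM = 9 h 34 min; less 30 min break → 9 h 4 min
Sat: 9:23 AM–6:52 PM = 9 h 29 min; less 30 min break → 8 h 59 min
Sun: 5:03 AM–1:11 PM = 8 h 8 min; less 30 min break → 7 h 38 min
Total worked: 54 h 37 min = 54.62 h.
Threshold 37.5 h → overtime 17 h 7 min, regular 37 h 30 min.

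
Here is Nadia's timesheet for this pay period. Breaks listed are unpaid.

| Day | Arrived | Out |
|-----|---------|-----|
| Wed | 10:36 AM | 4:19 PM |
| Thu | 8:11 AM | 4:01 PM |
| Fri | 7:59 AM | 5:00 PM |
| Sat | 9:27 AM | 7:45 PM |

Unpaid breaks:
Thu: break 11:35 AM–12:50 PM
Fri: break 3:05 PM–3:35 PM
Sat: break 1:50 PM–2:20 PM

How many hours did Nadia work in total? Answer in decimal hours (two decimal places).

30.62 hours

Wed: 10:36 AM–4:19 PM = 5 h 43 min
Thu: 8:11 AM–4:01 PM = 7 h 50 min; less 75 min break → 6 h 35 min
Fri: 7:59 AM–5:00 PM = 9 h 1 min; less 30 min break → 8 h 31 min
Sat: 9:27 AM–7:45 PM = 10 h 18 min; less 30 min break → 9 h 48 min
Total: 5 h 43 min + 6 h 35 min + 8 h 31 min + 9 h 48 min = 30 h 37 min.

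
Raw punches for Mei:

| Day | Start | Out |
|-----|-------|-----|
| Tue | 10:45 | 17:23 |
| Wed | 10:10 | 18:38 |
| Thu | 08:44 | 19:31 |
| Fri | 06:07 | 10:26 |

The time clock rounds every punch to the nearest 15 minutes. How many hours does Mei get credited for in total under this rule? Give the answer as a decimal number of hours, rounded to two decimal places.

Tue: in 10:45→10:45, out 17:23→17:30; 6 h 45 min
Wed: in 10:10→10:15, out 18:38→18:45; 8 h 30 min
Thu: in 08:44→08:45, out 19:31→19:30; 10 h 45 min
Fri: in 06:07→06:00, out 10:26→10:30; 4 h 30 min
Total credited: 30 h 30 min.

30.50 hours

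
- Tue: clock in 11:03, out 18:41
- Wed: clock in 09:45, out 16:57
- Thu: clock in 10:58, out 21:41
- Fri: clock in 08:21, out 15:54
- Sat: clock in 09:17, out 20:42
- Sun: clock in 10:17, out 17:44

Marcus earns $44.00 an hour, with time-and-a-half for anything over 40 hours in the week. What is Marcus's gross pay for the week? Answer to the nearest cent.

$2549.80

Tue: 11:03–18:41 = 7 h 38 min
Wed: 09:45–16:57 = 7 h 12 min
Thu: 10:58–21:41 = 10 h 43 min
Fri: 08:21–15:54 = 7 h 33 min
Sat: 09:17–20:42 = 11 h 25 min
Sun: 10:17–17:44 = 7 h 27 min
Total worked: 51 h 58 min = 3118 min.
Regular 40 h 0 min = 2400 min at $44.00/h; overtime 11 h 58 min = 718 min at $66.00/h.
Pay = (2400 × $44.00 + 718 × $66.00) ÷ 60 = $2549.80.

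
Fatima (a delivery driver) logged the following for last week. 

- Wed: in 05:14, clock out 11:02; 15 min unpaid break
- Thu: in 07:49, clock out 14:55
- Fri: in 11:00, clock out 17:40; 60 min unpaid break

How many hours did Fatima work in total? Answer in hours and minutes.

Wed: 05:14–11:02 = 5 h 48 min; less 15 min break → 5 h 33 min
Thu: 07:49–14:55 = 7 h 6 min
Fri: 11:00–17:40 = 6 h 40 min; less 60 min break → 5 h 40 min
Total: 5 h 33 min + 7 h 6 min + 5 h 40 min = 18 h 19 min.

18 h 19 min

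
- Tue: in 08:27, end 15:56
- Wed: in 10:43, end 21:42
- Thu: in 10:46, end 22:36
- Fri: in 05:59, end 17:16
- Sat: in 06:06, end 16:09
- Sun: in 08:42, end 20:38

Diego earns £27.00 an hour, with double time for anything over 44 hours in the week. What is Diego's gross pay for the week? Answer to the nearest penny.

£2244.60

Tue: 08:27–15:56 = 7 h 29 min
Wed: 10:43–21:42 = 10 h 59 min
Thu: 10:46–22:36 = 11 h 50 min
Fri: 05:59–17:16 = 11 h 17 min
Sat: 06:06–16:09 = 10 h 3 min
Sun: 08:42–20:38 = 11 h 56 min
Total worked: 63 h 34 min = 3814 min.
Regular 44 h 0 min = 2640 min at £27.00/h; overtime 19 h 34 min = 1174 min at £54.00/h.
Pay = (2640 × £27.00 + 1174 × £54.00) ÷ 60 = £2244.60.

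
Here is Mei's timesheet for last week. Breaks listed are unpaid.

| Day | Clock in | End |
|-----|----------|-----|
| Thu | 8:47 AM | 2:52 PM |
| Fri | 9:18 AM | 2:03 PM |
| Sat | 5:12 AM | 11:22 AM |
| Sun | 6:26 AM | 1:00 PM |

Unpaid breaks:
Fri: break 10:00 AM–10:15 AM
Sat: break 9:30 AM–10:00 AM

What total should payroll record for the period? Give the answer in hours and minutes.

22 h 49 min

Thu: 8:47 AM–2:52 PM = 6 h 5 min
Fri: 9:18 AM–2:03 PM = 4 h 45 min; less 15 min break → 4 h 30 min
Sat: 5:12 AM–11:22 AM = 6 h 10 min; less 30 min break → 5 h 40 min
Sun: 6:26 AM–1:00 PM = 6 h 34 min
Total: 6 h 5 min + 4 h 30 min + 5 h 40 min + 6 h 34 min = 22 h 49 min.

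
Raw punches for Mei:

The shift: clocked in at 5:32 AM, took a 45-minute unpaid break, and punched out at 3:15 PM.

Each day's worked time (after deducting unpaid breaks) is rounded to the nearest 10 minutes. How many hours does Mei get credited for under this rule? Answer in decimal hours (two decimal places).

The shift: 5:32 AM–3:15 PM = 9 h 43 min − 45 min = 8 h 58 min → rounds to 9 h 0 min

9.00 hours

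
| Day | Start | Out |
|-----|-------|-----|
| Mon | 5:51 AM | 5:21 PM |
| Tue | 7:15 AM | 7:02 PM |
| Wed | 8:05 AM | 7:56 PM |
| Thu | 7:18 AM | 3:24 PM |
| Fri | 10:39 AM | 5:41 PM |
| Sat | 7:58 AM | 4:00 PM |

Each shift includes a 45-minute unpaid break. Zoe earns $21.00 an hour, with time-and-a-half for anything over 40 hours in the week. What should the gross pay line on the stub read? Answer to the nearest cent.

Mon: 5:51 AM–5:21 PM = 11 h 30 min; less 45 min break → 10 h 45 min
Tue: 7:15 AM–7:02 PM = 11 h 47 min; less 45 min break → 11 h 2 min
Wed: 8:05 AM–7:56 PM = 11 h 51 min; less 45 min break → 11 h 6 min
Thu: 7:18 AM–3:24 PM = 8 h 6 min; less 45 min break → 7 h 21 min
Fri: 10:39 AM–5:41 PM = 7 h 2 min; less 45 min break → 6 h 17 min
Sat: 7:58 AM–4:00 PM = 8 h 2 min; less 45 min break → 7 h 17 min
Total worked: 53 h 48 min = 3228 min.
Regular 40 h 0 min = 2400 min at $21.00/h; overtime 13 h 48 min = 828 min at $31.50/h.
Pay = (2400 × $21.00 + 828 × $31.50) ÷ 60 = $1274.70.

$1274.70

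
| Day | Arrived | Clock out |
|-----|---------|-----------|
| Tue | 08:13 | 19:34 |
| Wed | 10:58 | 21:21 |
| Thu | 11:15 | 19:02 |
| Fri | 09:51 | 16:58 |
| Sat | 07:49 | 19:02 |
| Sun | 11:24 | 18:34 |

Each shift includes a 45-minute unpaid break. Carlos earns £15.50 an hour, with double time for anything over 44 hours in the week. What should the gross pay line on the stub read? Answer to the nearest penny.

£884.02

Tue: 08:13–19:34 = 11 h 21 min; less 45 min break → 10 h 36 min
Wed: 10:58–21:21 = 10 h 23 min; less 45 min break → 9 h 38 min
Thu: 11:15–19:02 = 7 h 47 min; less 45 min break → 7 h 2 min
Fri: 09:51–16:58 = 7 h 7 min; less 45 min break → 6 h 22 min
Sat: 07:49–19:02 = 11 h 13 min; less 45 min break → 10 h 28 min
Sun: 11:24–18:34 = 7 h 10 min; less 45 min break → 6 h 25 min
Total worked: 50 h 31 min = 3031 min.
Regular 44 h 0 min = 2640 min at £15.50/h; overtime 6 h 31 min = 391 min at £31.00/h.
Pay = (2640 × £15.50 + 391 × £31.00) ÷ 60 = £884.02.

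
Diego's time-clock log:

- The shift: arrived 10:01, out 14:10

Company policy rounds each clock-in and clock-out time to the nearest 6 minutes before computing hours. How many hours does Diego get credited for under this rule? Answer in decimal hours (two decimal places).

The shift: in 10:01→10:00, out 14:10→14:12; 4 h 12 min

4.20 hours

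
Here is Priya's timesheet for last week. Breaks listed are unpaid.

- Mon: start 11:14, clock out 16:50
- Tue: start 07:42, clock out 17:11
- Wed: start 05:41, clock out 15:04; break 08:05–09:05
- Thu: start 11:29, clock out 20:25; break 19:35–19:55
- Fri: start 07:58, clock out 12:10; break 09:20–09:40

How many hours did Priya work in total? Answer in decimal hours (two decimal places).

35.93 hours

Mon: 11:14–16:50 = 5 h 36 min
Tue: 07:42–17:11 = 9 h 29 min
Wed: 05:41–15:04 = 9 h 23 min; less 60 min break → 8 h 23 min
Thu: 11:29–20:25 = 8 h 56 min; less 20 min break → 8 h 36 min
Fri: 07:58–12:10 = 4 h 12 min; less 20 min break → 3 h 52 min
Total: 5 h 36 min + 9 h 29 min + 8 h 23 min + 8 h 36 min + 3 h 52 min = 35 h 56 min.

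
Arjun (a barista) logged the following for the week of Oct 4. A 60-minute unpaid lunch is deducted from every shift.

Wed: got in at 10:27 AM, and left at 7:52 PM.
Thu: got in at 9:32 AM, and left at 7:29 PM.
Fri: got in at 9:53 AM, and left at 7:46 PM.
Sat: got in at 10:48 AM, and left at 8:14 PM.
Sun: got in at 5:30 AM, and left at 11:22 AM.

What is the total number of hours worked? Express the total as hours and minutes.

Wed: 10:27 AM–7:52 PM = 9 h 25 min; less 60 min break → 8 h 25 min
Thu: 9:32 AM–7:29 PM = 9 h 57 min; less 60 min break → 8 h 57 min
Fri: 9:53 AM–7:46 PM = 9 h 53 min; less 60 min break → 8 h 53 min
Sat: 10:48 AM–8:14 PM = 9 h 26 min; less 60 min break → 8 h 26 min
Sun: 5:30 AM–11:22 AM = 5 h 52 min; less 60 min break → 4 h 52 min
Total: 8 h 25 min + 8 h 57 min + 8 h 53 min + 8 h 26 min + 4 h 52 min = 39 h 33 min.

39 h 33 min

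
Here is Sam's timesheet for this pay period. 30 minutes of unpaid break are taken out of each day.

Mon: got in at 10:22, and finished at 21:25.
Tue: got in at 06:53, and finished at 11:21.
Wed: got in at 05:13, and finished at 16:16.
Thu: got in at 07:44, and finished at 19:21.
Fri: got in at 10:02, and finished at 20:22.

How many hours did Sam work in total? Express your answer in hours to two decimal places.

Mon: 10:22–21:25 = 11 h 3 min; less 30 min break → 10 h 33 min
Tue: 06:53–11:21 = 4 h 28 min; less 30 min break → 3 h 58 min
Wed: 05:13–16:16 = 11 h 3 min; less 30 min break → 10 h 33 min
Thu: 07:44–19:21 = 11 h 37 min; less 30 min break → 11 h 7 min
Fri: 10:02–20:22 = 10 h 20 min; less 30 min break → 9 h 50 min
Total: 10 h 33 min + 3 h 58 min + 10 h 33 min + 11 h 7 min + 9 h 50 min = 46 h 1 min.

46.02 hours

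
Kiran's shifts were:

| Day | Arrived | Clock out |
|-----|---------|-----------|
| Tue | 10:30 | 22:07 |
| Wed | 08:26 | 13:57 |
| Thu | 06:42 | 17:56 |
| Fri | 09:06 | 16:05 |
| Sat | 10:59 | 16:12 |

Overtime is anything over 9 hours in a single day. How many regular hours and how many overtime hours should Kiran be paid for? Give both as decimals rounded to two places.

Tue: 10:30–22:07 = 11 h 37 min
Wed: 08:26–13:57 = 5 h 31 min
Thu: 06:42–17:56 = 11 h 14 min
Fri: 09:06–16:05 = 6 h 59 min
Sat: 10:59–16:12 = 5 h 13 min
Tue reg 9 h 0 min / OT 2 h 37 min; Wed reg 5 h 31 min / OT 0 h 0 min; Thu reg 9 h 0 min / OT 2 h 14 min; Fri reg 6 h 59 min / OT 0 h 0 min; Sat reg 5 h 13 min / OT 0 h 0 min.
Totals: regular 35 h 43 min, overtime 4 h 51 min.

Regular 35.72 hours, overtime 4.85 hours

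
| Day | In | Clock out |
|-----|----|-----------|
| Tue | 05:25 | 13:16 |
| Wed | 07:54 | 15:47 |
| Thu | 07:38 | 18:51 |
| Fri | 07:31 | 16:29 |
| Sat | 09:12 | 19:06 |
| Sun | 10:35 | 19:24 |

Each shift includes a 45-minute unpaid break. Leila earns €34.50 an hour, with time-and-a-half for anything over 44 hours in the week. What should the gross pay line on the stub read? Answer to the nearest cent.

Tue: 05:25–13:16 = 7 h 51 min; less 45 min break → 7 h 6 min
Wed: 07:54–15:47 = 7 h 53 min; less 45 min break → 7 h 8 min
Thu: 07:38–18:51 = 11 h 13 min; less 45 min break → 10 h 28 min
Fri: 07:31–16:29 = 8 h 58 min; less 45 min break → 8 h 13 min
Sat: 09:12–19:06 = 9 h 54 min; less 45 min break → 9 h 9 min
Sun: 10:35–19:24 = 8 h 49 min; less 45 min break → 8 h 4 min
Total worked: 50 h 8 min = 3008 min.
Regular 44 h 0 min = 2640 min at €34.50/h; overtime 6 h 8 min = 368 min at €51.75/h.
Pay = (2640 × €34.50 + 368 × €51.75) ÷ 60 = €1835.40.

€1835.40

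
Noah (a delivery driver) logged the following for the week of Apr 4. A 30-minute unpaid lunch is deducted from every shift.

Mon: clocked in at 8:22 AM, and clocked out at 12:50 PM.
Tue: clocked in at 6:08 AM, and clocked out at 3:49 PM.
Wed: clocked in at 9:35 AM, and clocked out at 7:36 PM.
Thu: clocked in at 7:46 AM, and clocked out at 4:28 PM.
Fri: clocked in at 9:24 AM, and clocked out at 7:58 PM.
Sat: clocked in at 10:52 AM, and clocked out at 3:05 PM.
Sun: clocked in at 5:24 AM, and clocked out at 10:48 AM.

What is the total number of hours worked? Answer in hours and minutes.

49 h 33 min

Mon: 8:22 AM–12:50 PM = 4 h 28 min; less 30 min break → 3 h 58 min
Tue: 6:08 AM–3:49 PM = 9 h 41 min; less 30 min break → 9 h 11 min
Wed: 9:35 AM–7:36 PM = 10 h 1 min; less 30 min break → 9 h 31 min
Thu: 7:46 AM–4:28 PM = 8 h 42 min; less 30 min break → 8 h 12 min
Fri: 9:24 AM–7:58 PM = 10 h 34 min; less 30 min break → 10 h 4 min
Sat: 10:52 AM–3:05 PM = 4 h 13 min; less 30 min break → 3 h 43 min
Sun: 5:24 AM–10:48 AM = 5 h 24 min; less 30 min break → 4 h 54 min
Total: 3 h 58 min + 9 h 11 min + 9 h 31 min + 8 h 12 min + 10 h 4 min + 3 h 43 min + 4 h 54 min = 49 h 33 min.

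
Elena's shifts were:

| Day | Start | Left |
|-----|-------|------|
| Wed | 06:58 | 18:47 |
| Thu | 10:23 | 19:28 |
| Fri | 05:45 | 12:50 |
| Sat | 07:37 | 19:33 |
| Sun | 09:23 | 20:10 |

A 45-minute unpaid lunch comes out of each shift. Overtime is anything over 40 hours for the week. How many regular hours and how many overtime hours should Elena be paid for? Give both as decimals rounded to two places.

Wed: 06:58–18:47 = 11 h 49 min; less 45 min break → 11 h 4 min
Thu: 10:23–19:28 = 9 h 5 min; less 45 min break → 8 h 20 min
Fri: 05:45–12:50 = 7 h 5 min; less 45 min break → 6 h 20 min
Sat: 07:37–19:33 = 11 h 56 min; less 45 min break → 11 h 11 min
Sun: 09:23–20:10 = 10 h 47 min; less 45 min break → 10 h 2 min
Total worked: 46 h 57 min = 46.95 h.
Threshold 40 h → overtime 6 h 57 min, regular 40 h 0 min.

Regular 40.00 hours, overtime 6.95 hours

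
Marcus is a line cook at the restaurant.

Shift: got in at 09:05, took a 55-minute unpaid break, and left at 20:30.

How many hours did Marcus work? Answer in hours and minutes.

Shift: 09:05–20:30 = 11 h 25 min; less 55 min break → 10 h 30 min

10 h 30 min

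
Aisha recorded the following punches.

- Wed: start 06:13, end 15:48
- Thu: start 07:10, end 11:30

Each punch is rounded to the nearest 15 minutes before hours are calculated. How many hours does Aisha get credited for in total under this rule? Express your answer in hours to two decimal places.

Wed: in 06:13→06:15, out 15:48→15:45; 9 h 30 min
Thu: in 07:10→07:15, out 11:30→11:30; 4 h 15 min
Total credited: 13 h 45 min.

13.75 hours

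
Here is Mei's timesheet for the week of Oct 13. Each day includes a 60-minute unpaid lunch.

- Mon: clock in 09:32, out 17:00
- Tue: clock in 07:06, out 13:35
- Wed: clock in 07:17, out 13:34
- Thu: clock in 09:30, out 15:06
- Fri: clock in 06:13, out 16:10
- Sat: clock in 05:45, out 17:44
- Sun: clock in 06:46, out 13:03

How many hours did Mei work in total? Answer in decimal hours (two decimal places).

Mon: 09:32–17:00 = 7 h 28 min; less 60 min break → 6 h 28 min
Tue: 07:06–13:35 = 6 h 29 min; less 60 min break → 5 h 29 min
Wed: 07:17–13:34 = 6 h 17 min; less 60 min break → 5 h 17 min
Thu: 09:30–15:06 = 5 h 36 min; less 60 min break → 4 h 36 min
Fri: 06:13–16:10 = 9 h 57 min; less 60 min break → 8 h 57 min
Sat: 05:45–17:44 = 11 h 59 min; less 60 min break → 10 h 59 min
Sun: 06:46–13:03 = 6 h 17 min; less 60 min break → 5 h 17 min
Total: 6 h 28 min + 5 h 29 min + 5 h 17 min + 4 h 36 min + 8 h 57 min + 10 h 59 min + 5 h 17 min = 47 h 3 min.

47.05 hours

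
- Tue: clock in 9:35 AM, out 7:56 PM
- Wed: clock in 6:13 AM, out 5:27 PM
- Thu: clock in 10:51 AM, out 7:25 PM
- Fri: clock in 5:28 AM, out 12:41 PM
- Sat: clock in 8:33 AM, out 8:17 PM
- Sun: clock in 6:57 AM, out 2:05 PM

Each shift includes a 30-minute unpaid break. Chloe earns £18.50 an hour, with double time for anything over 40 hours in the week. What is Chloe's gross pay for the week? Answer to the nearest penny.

Tue: 9:35 AM–7:56 PM = 10 h 21 min; less 30 min break → 9 h 51 min
Wed: 6:13 AM–5:27 PM = 11 h 14 min; less 30 min break → 10 h 44 min
Thu: 10:51 AM–7:25 PM = 8 h 34 min; less 30 min break → 8 h 4 min
Fri: 5:28 AM–12:41 PM = 7 h 13 min; less 30 min break → 6 h 43 min
Sat: 8:33 AM–8:17 PM = 11 h 44 min; less 30 min break → 11 h 14 min
Sun: 6:57 AM–2:05 PM = 7 h 8 min; less 30 min break → 6 h 38 min
Total worked: 53 h 14 min = 3194 min.
Regular 40 h 0 min = 2400 min at £18.50/h; overtime 13 h 14 min = 794 min at £37.00/h.
Pay = (2400 × £18.50 + 794 × £37.00) ÷ 60 = £1229.63.

£1229.63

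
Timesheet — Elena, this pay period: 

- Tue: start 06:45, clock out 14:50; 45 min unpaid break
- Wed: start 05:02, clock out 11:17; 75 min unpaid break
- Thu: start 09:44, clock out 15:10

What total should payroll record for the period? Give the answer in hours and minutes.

17 h 46 min

Tue: 06:45–14:50 = 8 h 5 min; less 45 min break → 7 h 20 min
Wed: 05:02–11:17 = 6 h 15 min; less 75 min break → 5 h 0 min
Thu: 09:44–15:10 = 5 h 26 min
Total: 7 h 20 min + 5 h 0 min + 5 h 26 min = 17 h 46 min.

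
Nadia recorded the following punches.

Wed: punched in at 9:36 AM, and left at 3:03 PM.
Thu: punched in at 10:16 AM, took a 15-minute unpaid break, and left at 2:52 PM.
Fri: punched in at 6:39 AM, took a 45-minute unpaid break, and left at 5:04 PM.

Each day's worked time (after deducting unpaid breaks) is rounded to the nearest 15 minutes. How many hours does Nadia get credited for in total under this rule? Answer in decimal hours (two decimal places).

19.50 hours

Wed: 9:36 AM–3:03 PM = 5 h 27 min → rounds to 5 h 30 min
Thu: 10:16 AM–2:52 PM = 4 h 36 min − 15 min = 4 h 21 min → rounds to 4 h 15 min
Fri: 6:39 AM–5:04 PM = 10 h 25 min − 45 min = 9 h 40 min → rounds to 9 h 45 min
Total credited: 19 h 30 min.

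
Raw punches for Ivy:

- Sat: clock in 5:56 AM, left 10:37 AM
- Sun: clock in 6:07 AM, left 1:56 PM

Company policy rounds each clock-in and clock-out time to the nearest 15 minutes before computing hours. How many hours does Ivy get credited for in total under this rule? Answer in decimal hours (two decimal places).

12.50 hours

Sat: in 5:56 AM→6:00 AM, out 10:37 AM→10:30 AM; 4 h 30 min
Sun: in 6:07 AM→6:00 AM, out 1:56 PM→2:00 PM; 8 h 0 min
Total credited: 12 h 30 min.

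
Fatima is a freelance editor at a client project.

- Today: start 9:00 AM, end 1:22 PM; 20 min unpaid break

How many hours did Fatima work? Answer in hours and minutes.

4 h 2 min

Today: 9:00 AM–1:22 PM = 4 h 22 min; less 20 min break → 4 h 2 min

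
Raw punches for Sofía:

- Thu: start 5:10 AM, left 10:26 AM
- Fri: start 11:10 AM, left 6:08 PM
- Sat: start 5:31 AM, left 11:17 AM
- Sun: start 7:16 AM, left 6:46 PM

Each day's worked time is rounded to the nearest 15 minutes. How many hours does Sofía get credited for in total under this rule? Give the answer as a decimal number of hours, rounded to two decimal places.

29.50 hours

Thu: 5:10 AM–10:26 AM = 5 h 16 min → rounds to 5 h 15 min
Fri: 11:10 AM–6:08 PM = 6 h 58 min → rounds to 7 h 0 min
Sat: 5:31 AM–11:17 AM = 5 h 46 min → rounds to 5 h 45 min
Sun: 7:16 AM–6:46 PM = 11 h 30 min → rounds to 11 h 30 min
Total credited: 29 h 30 min.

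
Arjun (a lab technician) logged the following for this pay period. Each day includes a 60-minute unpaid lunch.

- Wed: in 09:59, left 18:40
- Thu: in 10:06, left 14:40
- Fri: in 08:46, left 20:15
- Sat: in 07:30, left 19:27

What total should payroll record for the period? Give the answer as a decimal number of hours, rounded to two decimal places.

32.68 hours

Wed: 09:59–18:40 = 8 h 41 min; less 60 min break → 7 h 41 min
Thu: 10:06–14:40 = 4 h 34 min; less 60 min break → 3 h 34 min
Fri: 08:46–20:15 = 11 h 29 min; less 60 min break → 10 h 29 min
Sat: 07:30–19:27 = 11 h 57 min; less 60 min break → 10 h 57 min
Total: 7 h 41 min + 3 h 34 min + 10 h 29 min + 10 h 57 min = 32 h 41 min.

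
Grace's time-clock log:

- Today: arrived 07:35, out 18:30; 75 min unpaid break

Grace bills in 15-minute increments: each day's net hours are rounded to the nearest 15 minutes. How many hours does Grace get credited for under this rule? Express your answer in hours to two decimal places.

Today: 07:35–18:30 = 10 h 55 min − 75 min = 9 h 40 min → rounds to 9 h 45 min

9.75 hours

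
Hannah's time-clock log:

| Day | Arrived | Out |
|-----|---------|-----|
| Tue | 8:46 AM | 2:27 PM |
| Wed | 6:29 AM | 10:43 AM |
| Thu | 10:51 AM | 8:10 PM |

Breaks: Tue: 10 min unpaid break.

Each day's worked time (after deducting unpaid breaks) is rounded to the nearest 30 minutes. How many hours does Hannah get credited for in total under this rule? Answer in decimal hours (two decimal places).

Tue: 8:46 AM–2:27 PM = 5 h 41 min − 10 min = 5 h 31 min → rounds to 5 h 30 min
Wed: 6:29 AM–10:43 AM = 4 h 14 min → rounds to 4 h 0 min
Thu: 10:51 AM–8:10 PM = 9 h 19 min → rounds to 9 h 30 min
Total credited: 19 h 0 min.

19.00 hours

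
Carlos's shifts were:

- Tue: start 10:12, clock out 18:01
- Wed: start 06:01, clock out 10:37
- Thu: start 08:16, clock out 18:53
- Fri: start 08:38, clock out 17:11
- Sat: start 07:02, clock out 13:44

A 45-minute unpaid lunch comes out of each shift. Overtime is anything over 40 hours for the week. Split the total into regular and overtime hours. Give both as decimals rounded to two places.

Regular 34.53 hours, overtime 0.00 hours

Tue: 10:12–18:01 = 7 h 49 min; less 45 min break → 7 h 4 min
Wed: 06:01–10:37 = 4 h 36 min; less 45 min break → 3 h 51 min
Thu: 08:16–18:53 = 10 h 37 min; less 45 min break → 9 h 52 min
Fri: 08:38–17:11 = 8 h 33 min; less 45 min break → 7 h 48 min
Sat: 07:02–13:44 = 6 h 42 min; less 45 min break → 5 h 57 min
Total worked: 34 h 32 min = 34.53 h.
Threshold 40 h → overtime 0 h 0 min, regular 34 h 32 min.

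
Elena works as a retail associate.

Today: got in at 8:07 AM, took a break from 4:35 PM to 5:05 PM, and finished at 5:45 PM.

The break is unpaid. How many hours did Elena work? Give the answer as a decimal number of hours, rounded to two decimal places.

Today: 8:07 AM–5:45 PM = 9 h 38 min; less 30 min break → 9 h 8 min

9.13 hours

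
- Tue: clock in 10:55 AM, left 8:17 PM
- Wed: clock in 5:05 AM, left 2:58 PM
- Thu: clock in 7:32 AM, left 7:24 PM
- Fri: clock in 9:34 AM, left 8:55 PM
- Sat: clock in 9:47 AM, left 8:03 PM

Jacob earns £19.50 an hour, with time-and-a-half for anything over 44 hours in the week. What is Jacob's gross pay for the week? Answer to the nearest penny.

£1113.45

Tue: 10:55 AM–8:17 PM = 9 h 22 min
Wed: 5:05 AM–2:58 PM = 9 h 53 min
Thu: 7:32 AM–7:24 PM = 11 h 52 min
Fri: 9:34 AM–8:55 PM = 11 h 21 min
Sat: 9:47 AM–8:03 PM = 10 h 16 min
Total worked: 52 h 44 min = 3164 min.
Regular 44 h 0 min = 2640 min at £19.50/h; overtime 8 h 44 min = 524 min at £29.25/h.
Pay = (2640 × £19.50 + 524 × £29.25) ÷ 60 = £1113.45.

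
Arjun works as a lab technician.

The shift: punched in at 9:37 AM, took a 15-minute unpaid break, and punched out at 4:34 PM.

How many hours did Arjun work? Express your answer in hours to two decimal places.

The shift: 9:37 AM–4:34 PM = 6 h 57 min; less 15 min break → 6 h 42 min

6.70 hours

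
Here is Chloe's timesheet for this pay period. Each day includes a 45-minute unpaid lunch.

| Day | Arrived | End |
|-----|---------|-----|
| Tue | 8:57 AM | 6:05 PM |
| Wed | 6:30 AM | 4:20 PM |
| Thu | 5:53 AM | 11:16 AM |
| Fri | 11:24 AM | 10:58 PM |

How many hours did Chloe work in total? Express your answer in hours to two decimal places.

Tue: 8:57 AM–6:05 PM = 9 h 8 min; less 45 min break → 8 h 23 min
Wed: 6:30 AM–4:20 PM = 9 h 50 min; less 45 min break → 9 h 5 min
Thu: 5:53 AM–11:16 AM = 5 h 23 min; less 45 min break → 4 h 38 min
Fri: 11:24 AM–10:58 PM = 11 h 34 min; less 45 min break → 10 h 49 min
Total: 8 h 23 min + 9 h 5 min + 4 h 38 min + 10 h 49 min = 32 h 55 min.

32.92 hours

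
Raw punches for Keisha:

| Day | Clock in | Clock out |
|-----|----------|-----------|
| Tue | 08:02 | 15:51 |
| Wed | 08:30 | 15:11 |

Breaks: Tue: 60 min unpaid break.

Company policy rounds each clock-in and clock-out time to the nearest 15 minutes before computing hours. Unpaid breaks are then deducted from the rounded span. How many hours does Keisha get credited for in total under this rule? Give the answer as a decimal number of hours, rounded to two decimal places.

13.50 hours

Tue: in 08:02→08:00, out 15:51→15:45; 7 h 45 min − 60 min = 6 h 45 min
Wed: in 08:30→08:30, out 15:11→15:15; 6 h 45 min
Total credited: 13 h 30 min.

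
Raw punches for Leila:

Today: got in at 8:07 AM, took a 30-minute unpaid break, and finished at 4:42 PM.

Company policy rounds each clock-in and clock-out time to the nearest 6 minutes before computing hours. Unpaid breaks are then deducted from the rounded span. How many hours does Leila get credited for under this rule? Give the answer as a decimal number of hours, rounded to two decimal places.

Today: in 8:07 AM→8:06 AM, out 4:42 PM→4:42 PM; 8 h 36 min − 30 min = 8 h 6 min

8.10 hours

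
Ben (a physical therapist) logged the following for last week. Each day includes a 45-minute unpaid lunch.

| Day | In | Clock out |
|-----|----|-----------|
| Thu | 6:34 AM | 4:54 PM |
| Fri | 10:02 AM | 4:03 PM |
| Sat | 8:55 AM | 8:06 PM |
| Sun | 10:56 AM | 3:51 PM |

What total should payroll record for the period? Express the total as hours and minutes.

29 h 27 min

Thu: 6:34 AM–4:54 PM = 10 h 20 min; less 45 min break → 9 h 35 min
Fri: 10:02 AM–4:03 PM = 6 h 1 min; less 45 min break → 5 h 16 min
Sat: 8:55 AM–8:06 PM = 11 h 11 min; less 45 min break → 10 h 26 min
Sun: 10:56 AM–3:51 PM = 4 h 55 min; less 45 min break → 4 h 10 min
Total: 9 h 35 min + 5 h 16 min + 10 h 26 min + 4 h 10 min = 29 h 27 min.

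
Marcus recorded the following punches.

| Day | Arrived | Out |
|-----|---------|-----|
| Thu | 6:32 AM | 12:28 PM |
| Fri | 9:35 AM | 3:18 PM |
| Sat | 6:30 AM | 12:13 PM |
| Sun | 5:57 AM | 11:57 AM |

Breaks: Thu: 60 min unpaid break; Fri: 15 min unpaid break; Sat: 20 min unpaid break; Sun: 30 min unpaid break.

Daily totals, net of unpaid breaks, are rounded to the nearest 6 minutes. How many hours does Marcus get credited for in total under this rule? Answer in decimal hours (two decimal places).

Thu: 6:32 AM–12:28 PM = 5 h 56 min − 60 min = 4 h 56 min → rounds to 4 h 54 min
Fri: 9:35 AM–3:18 PM = 5 h 43 min − 15 min = 5 h 28 min → rounds to 5 h 30 min
Sat: 6:30 AM–12:13 PM = 5 h 43 min − 20 min = 5 h 23 min → rounds to 5 h 24 min
Sun: 5:57 AM–11:57 AM = 6 h 0 min − 30 min = 5 h 30 min → rounds to 5 h 30 min
Total credited: 21 h 18 min.

21.30 hours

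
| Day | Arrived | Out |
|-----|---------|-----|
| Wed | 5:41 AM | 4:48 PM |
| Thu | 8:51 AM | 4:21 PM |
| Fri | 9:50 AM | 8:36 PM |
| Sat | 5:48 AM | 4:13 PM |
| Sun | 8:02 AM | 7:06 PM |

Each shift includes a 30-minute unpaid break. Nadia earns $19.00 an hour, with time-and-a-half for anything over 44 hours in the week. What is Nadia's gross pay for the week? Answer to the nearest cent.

$960.45

Wed: 5:41 AM–4:48 PM = 11 h 7 min; less 30 min break → 10 h 37 min
Thu: 8:51 AM–4:21 PM = 7 h 30 min; less 30 min break → 7 h 0 min
Fri: 9:50 AM–8:36 PM = 10 h 46 min; less 30 min break → 10 h 16 min
Sat: 5:48 AM–4:13 PM = 10 h 25 min; less 30 min break → 9 h 55 min
Sun: 8:02 AM–7:06 PM = 11 h 4 min; less 30 min break → 10 h 34 min
Total worked: 48 h 22 min = 2902 min.
Regular 44 h 0 min = 2640 min at $19.00/h; overtime 4 h 22 min = 262 min at $28.50/h.
Pay = (2640 × $19.00 + 262 × $28.50) ÷ 60 = $960.45.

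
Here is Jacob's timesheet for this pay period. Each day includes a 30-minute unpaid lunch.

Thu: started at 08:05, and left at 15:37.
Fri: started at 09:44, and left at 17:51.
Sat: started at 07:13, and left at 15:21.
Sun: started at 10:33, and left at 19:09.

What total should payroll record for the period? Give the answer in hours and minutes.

30 h 23 min

Thu: 08:05–15:37 = 7 h 32 min; less 30 min break → 7 h 2 min
Fri: 09:44–17:51 = 8 h 7 min; less 30 min break → 7 h 37 min
Sat: 07:13–15:21 = 8 h 8 min; less 30 min break → 7 h 38 min
Sun: 10:33–19:09 = 8 h 36 min; less 30 min break → 8 h 6 min
Total: 7 h 2 min + 7 h 37 min + 7 h 38 min + 8 h 6 min = 30 h 23 min.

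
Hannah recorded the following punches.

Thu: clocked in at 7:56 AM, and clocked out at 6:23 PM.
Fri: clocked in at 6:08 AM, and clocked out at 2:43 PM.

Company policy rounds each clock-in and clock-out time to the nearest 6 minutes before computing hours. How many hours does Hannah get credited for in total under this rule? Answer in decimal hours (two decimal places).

19.10 hours

Thu: in 7:56 AM→7:54 AM, out 6:23 PM→6:24 PM; 10 h 30 min
Fri: in 6:08 AM→6:06 AM, out 2:43 PM→2:42 PM; 8 h 36 min
Total credited: 19 h 6 min.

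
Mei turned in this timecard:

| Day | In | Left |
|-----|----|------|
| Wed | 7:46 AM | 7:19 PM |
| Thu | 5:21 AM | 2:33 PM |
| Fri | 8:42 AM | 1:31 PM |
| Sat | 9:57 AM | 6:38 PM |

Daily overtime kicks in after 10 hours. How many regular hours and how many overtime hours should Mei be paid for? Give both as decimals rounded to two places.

Wed: 7:46 AM–7:19 PM = 11 h 33 min
Thu: 5:21 AM–2:33 PM = 9 h 12 min
Fri: 8:42 AM–1:31 PM = 4 h 49 min
Sat: 9:57 AM–6:38 PM = 8 h 41 min
Wed reg 10 h 0 min / OT 1 h 33 min; Thu reg 9 h 12 min / OT 0 h 0 min; Fri reg 4 h 49 min / OT 0 h 0 min; Sat reg 8 h 41 min / OT 0 h 0 min.
Totals: regular 32 h 42 min, overtime 1 h 33 min.

Regular 32.70 hours, overtime 1.55 hours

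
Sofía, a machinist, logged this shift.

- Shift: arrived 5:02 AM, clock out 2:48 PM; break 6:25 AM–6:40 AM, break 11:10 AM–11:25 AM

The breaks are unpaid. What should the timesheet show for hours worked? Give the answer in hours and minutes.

9 h 16 min

Shift: 5:02 AM–2:48 PM = 9 h 46 min; less 30 min break → 9 h 16 min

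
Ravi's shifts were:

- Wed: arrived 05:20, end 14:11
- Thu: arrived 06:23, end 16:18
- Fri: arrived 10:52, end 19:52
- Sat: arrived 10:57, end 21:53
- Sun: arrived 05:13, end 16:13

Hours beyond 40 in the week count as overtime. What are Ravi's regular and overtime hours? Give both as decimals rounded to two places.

Wed: 05:20–14:11 = 8 h 51 min
Thu: 06:23–16:18 = 9 h 55 min
Fri: 10:52–19:52 = 9 h 0 min
Sat: 10:57–21:53 = 10 h 56 min
Sun: 05:13–16:13 = 11 h 0 min
Total worked: 49 h 42 min = 49.70 h.
Threshold 40 h → overtime 9 h 42 min, regular 40 h 0 min.

Regular 40.00 hours, overtime 9.70 hours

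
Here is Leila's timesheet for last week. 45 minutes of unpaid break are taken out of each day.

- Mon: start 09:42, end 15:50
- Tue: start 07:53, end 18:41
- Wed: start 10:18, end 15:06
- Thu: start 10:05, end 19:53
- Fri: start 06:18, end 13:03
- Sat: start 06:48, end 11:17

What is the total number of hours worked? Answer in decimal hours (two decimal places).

38.27 hours

Mon: 09:42–15:50 = 6 h 8 min; less 45 min break → 5 h 23 min
Tue: 07:53–18:41 = 10 h 48 min; less 45 min break → 10 h 3 min
Wed: 10:18–15:06 = 4 h 48 min; less 45 min break → 4 h 3 min
Thu: 10:05–19:53 = 9 h 48 min; less 45 min break → 9 h 3 min
Fri: 06:18–13:03 = 6 h 45 min; less 45 min break → 6 h 0 min
Sat: 06:48–11:17 = 4 h 29 min; less 45 min break → 3 h 44 min
Total: 5 h 23 min + 10 h 3 min + 4 h 3 min + 9 h 3 min + 6 h 0 min + 3 h 44 min = 38 h 16 min.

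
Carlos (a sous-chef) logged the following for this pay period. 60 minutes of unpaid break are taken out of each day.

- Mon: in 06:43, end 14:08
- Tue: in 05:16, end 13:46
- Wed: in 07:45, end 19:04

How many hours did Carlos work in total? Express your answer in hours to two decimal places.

24.23 hours

Mon: 06:43–14:08 = 7 h 25 min; less 60 min break → 6 h 25 min
Tue: 05:16–13:46 = 8 h 30 min; less 60 min break → 7 h 30 min
Wed: 07:45–19:04 = 11 h 19 min; less 60 min break → 10 h 19 min
Total: 6 h 25 min + 7 h 30 min + 10 h 19 min = 24 h 14 min.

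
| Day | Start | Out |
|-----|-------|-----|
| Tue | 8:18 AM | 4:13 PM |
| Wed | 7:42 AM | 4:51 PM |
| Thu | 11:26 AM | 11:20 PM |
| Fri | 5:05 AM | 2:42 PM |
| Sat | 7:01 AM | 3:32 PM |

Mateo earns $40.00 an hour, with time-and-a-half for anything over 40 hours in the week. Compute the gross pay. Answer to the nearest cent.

$2026.00

Tue: 8:18 AM–4:13 PM = 7 h 55 min
Wed: 7:42 AM–4:51 PM = 9 h 9 min
Thu: 11:26 AM–11:20 PM = 11 h 54 min
Fri: 5:05 AM–2:42 PM = 9 h 37 min
Sat: 7:01 AM–3:32 PM = 8 h 31 min
Total worked: 47 h 6 min = 2826 min.
Regular 40 h 0 min = 2400 min at $40.00/h; overtime 7 h 6 min = 426 min at $60.00/h.
Pay = (2400 × $40.00 + 426 × $60.00) ÷ 60 = $2026.00.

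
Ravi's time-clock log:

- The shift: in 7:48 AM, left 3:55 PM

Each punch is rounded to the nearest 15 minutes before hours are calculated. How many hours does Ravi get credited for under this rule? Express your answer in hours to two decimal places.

The shift: in 7:48 AM→7:45 AM, out 3:55 PM→4:00 PM; 8 h 15 min

8.25 hours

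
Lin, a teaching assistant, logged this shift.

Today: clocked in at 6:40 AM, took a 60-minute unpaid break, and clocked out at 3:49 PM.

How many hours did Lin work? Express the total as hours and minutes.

8 h 9 min

Today: 6:40 AM–3:49 PM = 9 h 9 min; less 60 min break → 8 h 9 min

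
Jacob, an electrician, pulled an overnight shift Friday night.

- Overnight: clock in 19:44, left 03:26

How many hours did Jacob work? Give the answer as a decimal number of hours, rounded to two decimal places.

Overnight: 19:44 → midnight = 4 h 16 min; midnight → 03:26 = 3 h 26 min; span 7 h 42 min

7.70 hours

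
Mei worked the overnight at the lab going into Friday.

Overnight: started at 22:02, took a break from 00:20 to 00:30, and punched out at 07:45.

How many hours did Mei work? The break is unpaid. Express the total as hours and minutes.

9 h 33 min

Overnight: 22:02 → midnight = 1 h 58 min; midnight → 07:45 = 7 h 45 min; span 9 h 43 min; less 10 min break → 9 h 33 min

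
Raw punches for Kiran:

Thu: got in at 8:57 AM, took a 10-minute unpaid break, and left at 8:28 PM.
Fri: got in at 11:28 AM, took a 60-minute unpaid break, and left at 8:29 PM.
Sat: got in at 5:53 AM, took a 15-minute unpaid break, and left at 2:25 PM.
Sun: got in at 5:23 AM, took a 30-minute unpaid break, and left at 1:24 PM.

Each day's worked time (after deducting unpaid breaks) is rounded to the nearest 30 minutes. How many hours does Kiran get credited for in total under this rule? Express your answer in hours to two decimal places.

Thu: 8:57 AM–8:28 PM = 11 h 31 min − 10 min = 11 h 21 min → rounds to 11 h 30 min
Fri: 11:28 AM–8:29 PM = 9 h 1 min − 60 min = 8 h 1 min → rounds to 8 h 0 min
Sat: 5:53 AM–2:25 PM = 8 h 32 min − 15 min = 8 h 17 min → rounds to 8 h 30 min
Sun: 5:23 AM–1:24 PM = 8 h 1 min − 30 min = 7 h 31 min → rounds to 7 h 30 min
Total credited: 35 h 30 min.

35.50 hours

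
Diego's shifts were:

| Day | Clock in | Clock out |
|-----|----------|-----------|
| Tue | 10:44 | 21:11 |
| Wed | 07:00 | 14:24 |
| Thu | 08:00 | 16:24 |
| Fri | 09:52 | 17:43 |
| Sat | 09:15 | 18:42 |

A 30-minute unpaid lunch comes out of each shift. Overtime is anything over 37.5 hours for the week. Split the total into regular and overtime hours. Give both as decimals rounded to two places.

Tue: 10:44–21:11 = 10 h 27 min; less 30 min break → 9 h 57 min
Wed: 07:00–14:24 = 7 h 24 min; less 30 min break → 6 h 54 min
Thu: 08:00–16:24 = 8 h 24 min; less 30 min break → 7 h 54 min
Fri: 09:52–17:43 = 7 h 51 min; less 30 min break → 7 h 21 min
Sat: 09:15–18:42 = 9 h 27 min; less 30 min break → 8 h 57 min
Total worked: 41 h 3 min = 41.05 h.
Threshold 37.5 h → overtime 3 h 33 min, regular 37 h 30 min.

Regular 37.50 hours, overtime 3.55 hours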